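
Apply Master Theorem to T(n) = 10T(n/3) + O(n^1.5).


a=10, b=3, c=1.5. log_3(10)=2.096 > c=1.5. Case 1: O(n^log_b(a)) = O(n^2.096)
Complexity: O(n^2.096)


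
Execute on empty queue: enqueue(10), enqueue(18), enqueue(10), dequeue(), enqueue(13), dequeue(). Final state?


enqueue(10) -> [10]
enqueue(18) -> [10, 18]
enqueue(10) -> [10, 18, 10]
dequeue() returns 10 -> [18, 10]
enqueue(13) -> [18, 10, 13]
dequeue() returns 18 -> [10, 13]
Final queue (front to back): [10, 13]


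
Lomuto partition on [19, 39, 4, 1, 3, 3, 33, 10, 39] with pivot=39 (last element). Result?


Elements <= 39 go left of pivot.
Result: [19, 39, 4, 1, 3, 3, 33, 10, 39], pivot at index 8


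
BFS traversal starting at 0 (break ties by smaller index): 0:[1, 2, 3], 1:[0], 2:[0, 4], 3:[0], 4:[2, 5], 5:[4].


BFS queue: start with [0]
Visit order: [0, 1, 2, 3, 4, 5]


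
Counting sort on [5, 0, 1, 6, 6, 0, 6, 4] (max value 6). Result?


Count array: [2, 1, 0, 0, 1, 1, 3]
Reconstruct: [0, 0, 1, 4, 5, 6, 6, 6]


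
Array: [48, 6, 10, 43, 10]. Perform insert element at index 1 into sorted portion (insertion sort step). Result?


After one pass: [6, 48, 10, 43, 10]


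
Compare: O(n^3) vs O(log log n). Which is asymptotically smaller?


double-logarithmic grows slower than cubic
O(log log n) is asymptotically smaller; O(n^3) grows faster


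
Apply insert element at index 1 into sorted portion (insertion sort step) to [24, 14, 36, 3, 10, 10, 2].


After one pass: [14, 24, 36, 3, 10, 10, 2]


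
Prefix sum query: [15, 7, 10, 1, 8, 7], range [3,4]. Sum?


Prefix sums: [0, 15, 22, 32, 33, 41, 48]
Sum[3..4] = prefix[5] - prefix[3] = 41 - 32 = 9


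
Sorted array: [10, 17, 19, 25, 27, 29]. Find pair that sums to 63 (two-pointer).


Two pointers: lo=0, hi=5
No pair sums to 63


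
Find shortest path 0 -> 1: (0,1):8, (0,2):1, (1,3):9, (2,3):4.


Dijkstra from 0:
Distances: {0: 0, 1: 8, 2: 1, 3: 5}
Shortest distance to 1 = 8, path = [0, 1]


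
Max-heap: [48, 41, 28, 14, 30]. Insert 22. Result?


Append 22: [48, 41, 28, 14, 30, 22]
Bubble up: no swaps needed
Result: [48, 41, 28, 14, 30, 22]


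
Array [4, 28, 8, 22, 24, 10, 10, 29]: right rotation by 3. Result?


Right rotate by 3: [10, 10, 29, 4, 28, 8, 22, 24]


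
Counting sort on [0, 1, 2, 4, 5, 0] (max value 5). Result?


Count array: [2, 1, 1, 0, 1, 1]
Reconstruct: [0, 0, 1, 2, 4, 5]


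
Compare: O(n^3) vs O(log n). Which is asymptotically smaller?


logarithmic grows slower than cubic
O(log n) is asymptotically smaller; O(n^3) grows faster


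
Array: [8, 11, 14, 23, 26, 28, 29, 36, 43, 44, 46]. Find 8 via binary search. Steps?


Search for 8:
[0,10] mid=5 arr[5]=28
[0,4] mid=2 arr[2]=14
[0,1] mid=0 arr[0]=8
Total: 3 comparisons


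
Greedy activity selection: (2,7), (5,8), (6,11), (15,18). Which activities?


Greedy: pick earliest-ending, then skip overlaps.
Selected (2 activities): [(2, 7), (15, 18)]


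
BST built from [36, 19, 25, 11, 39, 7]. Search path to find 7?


BST root = 36
Search for 7: compare at each node
Path: [36, 19, 11, 7]


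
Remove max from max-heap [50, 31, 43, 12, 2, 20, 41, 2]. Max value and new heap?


Max = 50
Replace root with last, heapify down
Resulting heap: [43, 31, 41, 12, 2, 20, 2]


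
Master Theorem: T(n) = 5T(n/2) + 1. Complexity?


a=5, b=2, c=0. log_2(5)=2.322 > c=0. Case 1: O(n^log_b(a)) = O(n^2.322)
Complexity: O(n^2.322)


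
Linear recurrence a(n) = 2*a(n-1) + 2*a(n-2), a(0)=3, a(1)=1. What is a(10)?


Build bottom-up:
...a(8)=2864, a(9)=7824, a(10)=2*7824+2*2864=21376


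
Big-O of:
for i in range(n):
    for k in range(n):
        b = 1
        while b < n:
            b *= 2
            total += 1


Per nesting level: O(n) * O(n) * O(log n) = O(n^2 log n)
Complexity: O(n^2 log n)


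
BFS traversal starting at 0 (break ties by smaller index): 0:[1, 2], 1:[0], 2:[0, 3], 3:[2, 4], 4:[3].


BFS queue: start with [0]
Visit order: [0, 1, 2, 3, 4]


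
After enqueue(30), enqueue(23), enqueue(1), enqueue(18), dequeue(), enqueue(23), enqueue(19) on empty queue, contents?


enqueue(30) -> [30]
enqueue(23) -> [30, 23]
enqueue(1) -> [30, 23, 1]
enqueue(18) -> [30, 23, 1, 18]
dequeue() returns 30 -> [23, 1, 18]
enqueue(23) -> [23, 1, 18, 23]
enqueue(19) -> [23, 1, 18, 23, 19]
Final queue (front to back): [23, 1, 18, 23, 19]


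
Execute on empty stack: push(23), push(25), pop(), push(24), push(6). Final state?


push(23) -> [23]
push(25) -> [23, 25]
pop() returns 25 -> [23]
push(24) -> [23, 24]
push(6) -> [23, 24, 6]
Final stack (bottom to top): [23, 24, 6]


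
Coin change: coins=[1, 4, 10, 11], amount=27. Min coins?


dp[0]=0; dp[i]=1+min(dp[i-c] for c in coins)
...dp[22]=2, dp[23]=3, dp[24]=3, dp[25]=3, dp[26]=3, dp[27]=4
Minimum coins for 27 = 4


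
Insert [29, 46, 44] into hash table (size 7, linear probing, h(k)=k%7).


Insertions: 29->slot 1; 46->slot 4; 44->slot 2
Table: [None, 29, 44, None, 46, None, None]


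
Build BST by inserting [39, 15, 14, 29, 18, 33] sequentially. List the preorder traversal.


Root = 39; build tree by BST insertion.
Preorder traversal: [39, 15, 14, 29, 18, 33]


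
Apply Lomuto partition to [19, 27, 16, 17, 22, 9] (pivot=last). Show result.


Elements <= 9 go left of pivot.
Result: [9, 27, 16, 17, 22, 19], pivot at index 0


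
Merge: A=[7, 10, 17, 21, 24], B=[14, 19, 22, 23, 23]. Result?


Compare heads, take smaller each step.
Merged: [7, 10, 14, 17, 19, 21, 22, 23, 23, 24]


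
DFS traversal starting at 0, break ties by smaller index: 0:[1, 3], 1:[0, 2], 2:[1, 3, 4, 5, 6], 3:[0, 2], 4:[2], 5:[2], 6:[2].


DFS stack-based: start with [0]
Visit order: [0, 1, 2, 3, 4, 5, 6]


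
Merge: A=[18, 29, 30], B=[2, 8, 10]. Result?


Compare heads, take smaller each step.
Merged: [2, 8, 10, 18, 29, 30]


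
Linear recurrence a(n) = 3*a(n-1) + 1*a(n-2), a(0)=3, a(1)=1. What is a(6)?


Build bottom-up:
...a(4)=63, a(5)=208, a(6)=3*208+1*63=687


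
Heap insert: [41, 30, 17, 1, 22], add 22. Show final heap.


Append 22: [41, 30, 17, 1, 22, 22]
Bubble up: swap idx 5(22) with idx 2(17)
Result: [41, 30, 22, 1, 22, 17]


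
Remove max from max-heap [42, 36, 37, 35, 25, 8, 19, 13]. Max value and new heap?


Max = 42
Replace root with last, heapify down
Resulting heap: [37, 36, 19, 35, 25, 8, 13]


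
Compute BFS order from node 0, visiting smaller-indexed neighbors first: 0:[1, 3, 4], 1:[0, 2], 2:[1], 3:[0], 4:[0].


BFS queue: start with [0]
Visit order: [0, 1, 3, 4, 2]


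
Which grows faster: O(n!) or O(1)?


constant grows slower than factorial
O(1) is asymptotically smaller; O(n!) grows faster


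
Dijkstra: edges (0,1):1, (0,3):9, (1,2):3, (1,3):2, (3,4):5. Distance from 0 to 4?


Dijkstra from 0:
Distances: {0: 0, 1: 1, 2: 4, 3: 3, 4: 8}
Shortest distance to 4 = 8, path = [0, 1, 3, 4]


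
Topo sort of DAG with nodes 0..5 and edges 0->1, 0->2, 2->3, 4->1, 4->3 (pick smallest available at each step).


Kahn's algorithm, process smallest node first
Order: [0, 2, 4, 1, 3, 5]


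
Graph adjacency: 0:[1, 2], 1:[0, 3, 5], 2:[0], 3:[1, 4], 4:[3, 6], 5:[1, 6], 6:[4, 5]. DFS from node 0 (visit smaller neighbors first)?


DFS stack-based: start with [0]
Visit order: [0, 1, 3, 4, 6, 5, 2]


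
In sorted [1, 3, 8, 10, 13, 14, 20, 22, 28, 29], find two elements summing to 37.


Two pointers: lo=0, hi=9
Found pair: (8, 29) summing to 37


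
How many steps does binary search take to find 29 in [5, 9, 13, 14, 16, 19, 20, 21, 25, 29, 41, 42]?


Search for 29:
[0,11] mid=5 arr[5]=19
[6,11] mid=8 arr[8]=25
[9,11] mid=10 arr[10]=41
[9,9] mid=9 arr[9]=29
Total: 4 comparisons


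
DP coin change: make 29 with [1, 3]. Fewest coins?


dp[0]=0; dp[i]=1+min(dp[i-c] for c in coins)
...dp[24]=8, dp[25]=9, dp[26]=10, dp[27]=9, dp[28]=10, dp[29]=11
Minimum coins for 29 = 11


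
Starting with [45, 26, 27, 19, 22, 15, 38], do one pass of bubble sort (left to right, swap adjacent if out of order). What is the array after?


After one pass: [26, 27, 19, 22, 15, 38, 45]


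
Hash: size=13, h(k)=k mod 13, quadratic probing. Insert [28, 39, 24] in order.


Insertions: 28->slot 2; 39->slot 0; 24->slot 11
Table: [39, None, 28, None, None, None, None, None, None, None, None, 24, None]


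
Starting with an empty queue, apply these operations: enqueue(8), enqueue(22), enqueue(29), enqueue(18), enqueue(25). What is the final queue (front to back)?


enqueue(8) -> [8]
enqueue(22) -> [8, 22]
enqueue(29) -> [8, 22, 29]
enqueue(18) -> [8, 22, 29, 18]
enqueue(25) -> [8, 22, 29, 18, 25]
Final queue (front to back): [8, 22, 29, 18, 25]


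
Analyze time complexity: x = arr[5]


Analysis: constant-time operation, no loop
Complexity: O(1)


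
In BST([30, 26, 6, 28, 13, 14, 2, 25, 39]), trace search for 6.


BST root = 30
Search for 6: compare at each node
Path: [30, 26, 6]


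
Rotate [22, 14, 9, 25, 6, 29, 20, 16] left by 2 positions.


Left rotate by 2: [9, 25, 6, 29, 20, 16, 22, 14]


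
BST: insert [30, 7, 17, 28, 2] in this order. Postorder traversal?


Root = 30; build tree by BST insertion.
Postorder traversal: [2, 28, 17, 7, 30]


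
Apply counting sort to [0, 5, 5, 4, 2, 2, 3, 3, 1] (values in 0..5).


Count array: [1, 1, 2, 2, 1, 2]
Reconstruct: [0, 1, 2, 2, 3, 3, 4, 5, 5]


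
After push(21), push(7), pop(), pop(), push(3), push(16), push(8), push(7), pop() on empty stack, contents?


push(21) -> [21]
push(7) -> [21, 7]
pop() returns 7 -> [21]
pop() returns 21 -> []
push(3) -> [3]
push(16) -> [3, 16]
push(8) -> [3, 16, 8]
push(7) -> [3, 16, 8, 7]
pop() returns 7 -> [3, 16, 8]
Final stack (bottom to top): [3, 16, 8]


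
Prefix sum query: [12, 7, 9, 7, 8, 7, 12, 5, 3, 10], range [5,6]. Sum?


Prefix sums: [0, 12, 19, 28, 35, 43, 50, 62, 67, 70, 80]
Sum[5..6] = prefix[7] - prefix[5] = 62 - 43 = 19


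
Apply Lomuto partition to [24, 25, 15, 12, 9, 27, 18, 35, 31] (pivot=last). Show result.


Elements <= 31 go left of pivot.
Result: [24, 25, 15, 12, 9, 27, 18, 31, 35], pivot at index 7


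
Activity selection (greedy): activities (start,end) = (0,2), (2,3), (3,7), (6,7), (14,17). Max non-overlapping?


Greedy: pick earliest-ending, then skip overlaps.
Selected (4 activities): [(0, 2), (2, 3), (3, 7), (14, 17)]


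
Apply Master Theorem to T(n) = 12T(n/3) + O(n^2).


a=12, b=3, c=2. log_3(12)=2.262 > c=2. Case 1: O(n^log_b(a)) = O(n^2.262)
Complexity: O(n^2.262)


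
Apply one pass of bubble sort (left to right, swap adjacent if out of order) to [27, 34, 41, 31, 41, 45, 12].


After one pass: [27, 34, 31, 41, 41, 12, 45]


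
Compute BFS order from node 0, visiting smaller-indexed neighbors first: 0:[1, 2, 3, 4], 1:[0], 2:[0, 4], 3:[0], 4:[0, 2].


BFS queue: start with [0]
Visit order: [0, 1, 2, 3, 4]


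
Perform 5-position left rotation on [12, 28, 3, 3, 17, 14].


Left rotate by 5: [14, 12, 28, 3, 3, 17]


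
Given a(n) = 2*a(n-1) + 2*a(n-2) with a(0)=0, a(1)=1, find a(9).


Build bottom-up:
...a(7)=328, a(8)=896, a(9)=2*896+2*328=2448


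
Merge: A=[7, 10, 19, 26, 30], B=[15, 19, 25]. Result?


Compare heads, take smaller each step.
Merged: [7, 10, 15, 19, 19, 25, 26, 30]


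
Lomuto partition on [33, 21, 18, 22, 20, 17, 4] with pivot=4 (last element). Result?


Elements <= 4 go left of pivot.
Result: [4, 21, 18, 22, 20, 17, 33], pivot at index 0


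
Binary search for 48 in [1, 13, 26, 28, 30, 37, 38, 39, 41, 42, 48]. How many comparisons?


Search for 48:
[0,10] mid=5 arr[5]=37
[6,10] mid=8 arr[8]=41
[9,10] mid=9 arr[9]=42
[10,10] mid=10 arr[10]=48
Total: 4 comparisons


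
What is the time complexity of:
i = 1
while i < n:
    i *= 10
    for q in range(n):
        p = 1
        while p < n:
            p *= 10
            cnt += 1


Per nesting level: O(log n) * O(n) * O(log n) = O(n (log n)^2)
Complexity: O(n (log n)^2)


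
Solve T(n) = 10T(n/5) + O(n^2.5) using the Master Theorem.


a=10, b=5, c=2.5. log_5(10)=1.431 < c=2.5. Case 3: O(n^c) = O(n^2.500)
Complexity: O(n^2.500)


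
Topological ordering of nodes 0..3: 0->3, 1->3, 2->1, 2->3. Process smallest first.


Kahn's algorithm, process smallest node first
Order: [0, 2, 1, 3]


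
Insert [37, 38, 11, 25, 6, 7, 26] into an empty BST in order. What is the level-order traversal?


Root = 37; build tree by BST insertion.
Level-Order traversal: [37, 11, 38, 6, 25, 7, 26]


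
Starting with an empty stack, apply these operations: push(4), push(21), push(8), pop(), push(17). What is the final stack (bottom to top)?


push(4) -> [4]
push(21) -> [4, 21]
push(8) -> [4, 21, 8]
pop() returns 8 -> [4, 21]
push(17) -> [4, 21, 17]
Final stack (bottom to top): [4, 21, 17]


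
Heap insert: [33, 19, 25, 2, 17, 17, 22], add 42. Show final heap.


Append 42: [33, 19, 25, 2, 17, 17, 22, 42]
Bubble up: swap idx 7(42) with idx 3(2); swap idx 3(42) with idx 1(19); swap idx 1(42) with idx 0(33)
Result: [42, 33, 25, 19, 17, 17, 22, 2]


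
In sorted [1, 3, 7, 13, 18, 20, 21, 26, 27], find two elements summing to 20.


Two pointers: lo=0, hi=8
Found pair: (7, 13) summing to 20


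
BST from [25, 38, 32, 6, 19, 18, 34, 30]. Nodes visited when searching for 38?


BST root = 25
Search for 38: compare at each node
Path: [25, 38]


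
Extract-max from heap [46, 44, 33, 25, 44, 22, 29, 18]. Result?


Max = 46
Replace root with last, heapify down
Resulting heap: [44, 44, 33, 25, 18, 22, 29]


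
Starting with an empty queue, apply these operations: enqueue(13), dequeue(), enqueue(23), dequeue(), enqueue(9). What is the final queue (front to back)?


enqueue(13) -> [13]
dequeue() returns 13 -> []
enqueue(23) -> [23]
dequeue() returns 23 -> []
enqueue(9) -> [9]
Final queue (front to back): [9]


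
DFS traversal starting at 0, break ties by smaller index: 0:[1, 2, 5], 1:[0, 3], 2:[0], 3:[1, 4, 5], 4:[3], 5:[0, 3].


DFS stack-based: start with [0]
Visit order: [0, 1, 3, 4, 5, 2]


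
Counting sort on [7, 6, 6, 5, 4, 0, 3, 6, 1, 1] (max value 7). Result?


Count array: [1, 2, 0, 1, 1, 1, 3, 1]
Reconstruct: [0, 1, 1, 3, 4, 5, 6, 6, 6, 7]


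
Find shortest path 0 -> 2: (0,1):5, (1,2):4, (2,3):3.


Dijkstra from 0:
Distances: {0: 0, 1: 5, 2: 9, 3: 12}
Shortest distance to 2 = 9, path = [0, 1, 2]


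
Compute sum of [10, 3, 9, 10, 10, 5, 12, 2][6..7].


Prefix sums: [0, 10, 13, 22, 32, 42, 47, 59, 61]
Sum[6..7] = prefix[8] - prefix[6] = 61 - 47 = 14


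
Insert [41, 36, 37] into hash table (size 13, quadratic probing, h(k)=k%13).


Insertions: 41->slot 2; 36->slot 10; 37->slot 11
Table: [None, None, 41, None, None, None, None, None, None, None, 36, 37, None]


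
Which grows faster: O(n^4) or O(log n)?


logarithmic grows slower than quartic
O(log n) is asymptotically smaller; O(n^4) grows faster


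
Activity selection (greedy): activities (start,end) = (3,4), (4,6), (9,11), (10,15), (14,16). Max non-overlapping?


Greedy: pick earliest-ending, then skip overlaps.
Selected (4 activities): [(3, 4), (4, 6), (9, 11), (14, 16)]


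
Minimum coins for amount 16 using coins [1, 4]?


dp[0]=0; dp[i]=1+min(dp[i-c] for c in coins)
...dp[11]=5, dp[12]=3, dp[13]=4, dp[14]=5, dp[15]=6, dp[16]=4
Minimum coins for 16 = 4


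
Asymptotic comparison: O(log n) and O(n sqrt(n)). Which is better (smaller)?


logarithmic grows slower than n^1.5
O(log n) is asymptotically smaller; O(n sqrt(n)) grows faster


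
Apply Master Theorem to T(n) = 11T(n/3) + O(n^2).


a=11, b=3, c=2. log_3(11)=2.183 > c=2. Case 1: O(n^log_b(a)) = O(n^2.183)
Complexity: O(n^2.183)


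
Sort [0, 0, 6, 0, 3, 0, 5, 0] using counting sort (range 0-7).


Count array: [5, 0, 0, 1, 0, 1, 1, 0]
Reconstruct: [0, 0, 0, 0, 0, 3, 5, 6]


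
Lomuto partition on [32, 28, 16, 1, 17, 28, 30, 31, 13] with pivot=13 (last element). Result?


Elements <= 13 go left of pivot.
Result: [1, 13, 16, 32, 17, 28, 30, 31, 28], pivot at index 1


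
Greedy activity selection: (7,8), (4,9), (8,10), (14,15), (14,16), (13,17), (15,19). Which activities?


Greedy: pick earliest-ending, then skip overlaps.
Selected (4 activities): [(7, 8), (8, 10), (14, 15), (15, 19)]


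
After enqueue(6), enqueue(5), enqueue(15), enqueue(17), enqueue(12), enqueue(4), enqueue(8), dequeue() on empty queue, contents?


enqueue(6) -> [6]
enqueue(5) -> [6, 5]
enqueue(15) -> [6, 5, 15]
enqueue(17) -> [6, 5, 15, 17]
enqueue(12) -> [6, 5, 15, 17, 12]
enqueue(4) -> [6, 5, 15, 17, 12, 4]
enqueue(8) -> [6, 5, 15, 17, 12, 4, 8]
dequeue() returns 6 -> [5, 15, 17, 12, 4, 8]
Final queue (front to back): [5, 15, 17, 12, 4, 8]


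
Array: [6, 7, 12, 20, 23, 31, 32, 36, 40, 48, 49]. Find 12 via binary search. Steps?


Search for 12:
[0,10] mid=5 arr[5]=31
[0,4] mid=2 arr[2]=12
Total: 2 comparisons


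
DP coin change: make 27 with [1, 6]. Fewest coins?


dp[0]=0; dp[i]=1+min(dp[i-c] for c in coins)
...dp[22]=7, dp[23]=8, dp[24]=4, dp[25]=5, dp[26]=6, dp[27]=7
Minimum coins for 27 = 7


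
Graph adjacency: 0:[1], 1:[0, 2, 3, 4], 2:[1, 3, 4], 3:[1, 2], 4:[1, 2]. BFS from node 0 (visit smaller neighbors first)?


BFS queue: start with [0]
Visit order: [0, 1, 2, 3, 4]


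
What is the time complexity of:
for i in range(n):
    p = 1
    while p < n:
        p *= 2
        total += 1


Per nesting level: O(n) * O(log n) = O(n log n)
Complexity: O(n log n)


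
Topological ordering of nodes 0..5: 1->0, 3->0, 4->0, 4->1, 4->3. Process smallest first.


Kahn's algorithm, process smallest node first
Order: [2, 4, 1, 3, 0, 5]


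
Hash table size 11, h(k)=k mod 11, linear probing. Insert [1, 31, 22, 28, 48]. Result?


Insertions: 1->slot 1; 31->slot 9; 22->slot 0; 28->slot 6; 48->slot 4
Table: [22, 1, None, None, 48, None, 28, None, None, 31, None]


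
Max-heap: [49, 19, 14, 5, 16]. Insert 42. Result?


Append 42: [49, 19, 14, 5, 16, 42]
Bubble up: swap idx 5(42) with idx 2(14)
Result: [49, 19, 42, 5, 16, 14]


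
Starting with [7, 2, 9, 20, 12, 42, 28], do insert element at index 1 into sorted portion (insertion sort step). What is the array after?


After one pass: [2, 7, 9, 20, 12, 42, 28]


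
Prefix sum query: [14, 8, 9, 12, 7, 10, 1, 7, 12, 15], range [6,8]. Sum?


Prefix sums: [0, 14, 22, 31, 43, 50, 60, 61, 68, 80, 95]
Sum[6..8] = prefix[9] - prefix[6] = 80 - 60 = 20


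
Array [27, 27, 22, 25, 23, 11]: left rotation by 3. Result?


Left rotate by 3: [25, 23, 11, 27, 27, 22]


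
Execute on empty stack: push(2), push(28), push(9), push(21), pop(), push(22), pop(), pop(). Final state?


push(2) -> [2]
push(28) -> [2, 28]
push(9) -> [2, 28, 9]
push(21) -> [2, 28, 9, 21]
pop() returns 21 -> [2, 28, 9]
push(22) -> [2, 28, 9, 22]
pop() returns 22 -> [2, 28, 9]
pop() returns 9 -> [2, 28]
Final stack (bottom to top): [2, 28]


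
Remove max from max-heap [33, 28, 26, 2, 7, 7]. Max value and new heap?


Max = 33
Replace root with last, heapify down
Resulting heap: [28, 7, 26, 2, 7]


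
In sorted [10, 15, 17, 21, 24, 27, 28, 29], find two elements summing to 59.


Two pointers: lo=0, hi=7
No pair sums to 59


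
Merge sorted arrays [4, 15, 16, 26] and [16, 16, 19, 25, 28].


Compare heads, take smaller each step.
Merged: [4, 15, 16, 16, 16, 19, 25, 26, 28]


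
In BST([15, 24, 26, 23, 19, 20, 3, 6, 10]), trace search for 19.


BST root = 15
Search for 19: compare at each node
Path: [15, 24, 23, 19]


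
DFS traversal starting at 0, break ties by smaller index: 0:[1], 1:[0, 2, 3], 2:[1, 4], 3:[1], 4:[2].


DFS stack-based: start with [0]
Visit order: [0, 1, 2, 4, 3]


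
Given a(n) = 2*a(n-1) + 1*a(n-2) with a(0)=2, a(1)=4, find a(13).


Build bottom-up:
...a(11)=27720, a(12)=66922, a(13)=2*66922+1*27720=161564


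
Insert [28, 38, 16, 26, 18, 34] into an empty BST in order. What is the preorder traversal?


Root = 28; build tree by BST insertion.
Preorder traversal: [28, 16, 26, 18, 38, 34]


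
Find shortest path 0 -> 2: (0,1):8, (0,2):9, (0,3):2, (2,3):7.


Dijkstra from 0:
Distances: {0: 0, 1: 8, 2: 9, 3: 2}
Shortest distance to 2 = 9, path = [0, 2]


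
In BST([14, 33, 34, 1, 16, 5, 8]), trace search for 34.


BST root = 14
Search for 34: compare at each node
Path: [14, 33, 34]


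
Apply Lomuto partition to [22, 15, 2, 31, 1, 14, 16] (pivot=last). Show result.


Elements <= 16 go left of pivot.
Result: [15, 2, 1, 14, 16, 31, 22], pivot at index 4


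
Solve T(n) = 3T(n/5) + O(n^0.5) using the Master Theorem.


a=3, b=5, c=0.5. log_5(3)=0.683 > c=0.5. Case 1: O(n^log_b(a)) = O(n^0.683)
Complexity: O(n^0.683)


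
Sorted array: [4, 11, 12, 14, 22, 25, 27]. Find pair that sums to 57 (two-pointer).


Two pointers: lo=0, hi=6
No pair sums to 57


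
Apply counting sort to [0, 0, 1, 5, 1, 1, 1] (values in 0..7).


Count array: [2, 4, 0, 0, 0, 1, 0, 0]
Reconstruct: [0, 0, 1, 1, 1, 1, 5]


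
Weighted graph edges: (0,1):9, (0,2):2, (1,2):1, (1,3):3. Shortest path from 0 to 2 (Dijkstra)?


Dijkstra from 0:
Distances: {0: 0, 1: 3, 2: 2, 3: 6}
Shortest distance to 2 = 2, path = [0, 2]


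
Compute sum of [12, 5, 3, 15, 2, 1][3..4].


Prefix sums: [0, 12, 17, 20, 35, 37, 38]
Sum[3..4] = prefix[5] - prefix[3] = 37 - 20 = 17


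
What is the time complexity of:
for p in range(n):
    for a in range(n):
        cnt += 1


Per nesting level: O(n) * O(n) = O(n^2)
Complexity: O(n^2)


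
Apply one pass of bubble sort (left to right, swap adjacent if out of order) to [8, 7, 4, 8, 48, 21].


After one pass: [7, 4, 8, 8, 21, 48]


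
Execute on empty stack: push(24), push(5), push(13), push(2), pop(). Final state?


push(24) -> [24]
push(5) -> [24, 5]
push(13) -> [24, 5, 13]
push(2) -> [24, 5, 13, 2]
pop() returns 2 -> [24, 5, 13]
Final stack (bottom to top): [24, 5, 13]


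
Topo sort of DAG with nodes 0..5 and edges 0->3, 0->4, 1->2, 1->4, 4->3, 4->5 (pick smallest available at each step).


Kahn's algorithm, process smallest node first
Order: [0, 1, 2, 4, 3, 5]


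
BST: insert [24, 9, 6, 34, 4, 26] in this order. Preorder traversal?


Root = 24; build tree by BST insertion.
Preorder traversal: [24, 9, 6, 4, 34, 26]


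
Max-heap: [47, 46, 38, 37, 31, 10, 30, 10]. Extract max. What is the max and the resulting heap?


Max = 47
Replace root with last, heapify down
Resulting heap: [46, 37, 38, 10, 31, 10, 30]


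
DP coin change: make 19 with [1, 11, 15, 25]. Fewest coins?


dp[0]=0; dp[i]=1+min(dp[i-c] for c in coins)
...dp[14]=4, dp[15]=1, dp[16]=2, dp[17]=3, dp[18]=4, dp[19]=5
Minimum coins for 19 = 5


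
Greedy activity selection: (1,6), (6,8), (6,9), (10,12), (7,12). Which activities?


Greedy: pick earliest-ending, then skip overlaps.
Selected (3 activities): [(1, 6), (6, 8), (10, 12)]


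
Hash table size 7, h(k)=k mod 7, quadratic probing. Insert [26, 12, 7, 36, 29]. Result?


Insertions: 26->slot 5; 12->slot 6; 7->slot 0; 36->slot 1; 29->slot 2
Table: [7, 36, 29, None, None, 26, 12]


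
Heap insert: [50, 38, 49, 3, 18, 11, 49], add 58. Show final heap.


Append 58: [50, 38, 49, 3, 18, 11, 49, 58]
Bubble up: swap idx 7(58) with idx 3(3); swap idx 3(58) with idx 1(38); swap idx 1(58) with idx 0(50)
Result: [58, 50, 49, 38, 18, 11, 49, 3]


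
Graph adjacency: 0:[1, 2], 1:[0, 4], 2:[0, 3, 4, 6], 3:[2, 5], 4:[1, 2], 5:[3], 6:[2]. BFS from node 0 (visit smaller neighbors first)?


BFS queue: start with [0]
Visit order: [0, 1, 2, 4, 3, 6, 5]


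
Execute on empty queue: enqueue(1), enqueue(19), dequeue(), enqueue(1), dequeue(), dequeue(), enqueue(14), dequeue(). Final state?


enqueue(1) -> [1]
enqueue(19) -> [1, 19]
dequeue() returns 1 -> [19]
enqueue(1) -> [19, 1]
dequeue() returns 19 -> [1]
dequeue() returns 1 -> []
enqueue(14) -> [14]
dequeue() returns 14 -> []
Final queue (front to back): []


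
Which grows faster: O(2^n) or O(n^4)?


quartic grows slower than exponential
O(n^4) is asymptotically smaller; O(2^n) grows faster


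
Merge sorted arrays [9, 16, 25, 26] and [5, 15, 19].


Compare heads, take smaller each step.
Merged: [5, 9, 15, 16, 19, 25, 26]


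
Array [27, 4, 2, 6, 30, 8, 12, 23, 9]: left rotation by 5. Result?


Left rotate by 5: [8, 12, 23, 9, 27, 4, 2, 6, 30]


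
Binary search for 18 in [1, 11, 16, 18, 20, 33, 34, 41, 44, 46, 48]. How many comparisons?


Search for 18:
[0,10] mid=5 arr[5]=33
[0,4] mid=2 arr[2]=16
[3,4] mid=3 arr[3]=18
Total: 3 comparisons


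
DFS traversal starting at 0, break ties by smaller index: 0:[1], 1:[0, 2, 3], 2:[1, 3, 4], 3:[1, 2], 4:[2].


DFS stack-based: start with [0]
Visit order: [0, 1, 2, 3, 4]


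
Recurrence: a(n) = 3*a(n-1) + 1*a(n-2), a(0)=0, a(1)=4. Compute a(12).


Build bottom-up:
...a(10)=171348, a(11)=565924, a(12)=3*565924+1*171348=1869120


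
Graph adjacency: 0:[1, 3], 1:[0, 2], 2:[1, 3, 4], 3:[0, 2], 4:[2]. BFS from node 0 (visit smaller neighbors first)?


BFS queue: start with [0]
Visit order: [0, 1, 3, 2, 4]


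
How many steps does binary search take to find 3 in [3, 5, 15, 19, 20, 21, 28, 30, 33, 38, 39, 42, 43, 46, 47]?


Search for 3:
[0,14] mid=7 arr[7]=30
[0,6] mid=3 arr[3]=19
[0,2] mid=1 arr[1]=5
[0,0] mid=0 arr[0]=3
Total: 4 comparisons


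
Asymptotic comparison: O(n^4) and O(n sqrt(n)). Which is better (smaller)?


n^1.5 grows slower than quartic
O(n sqrt(n)) is asymptotically smaller; O(n^4) grows faster


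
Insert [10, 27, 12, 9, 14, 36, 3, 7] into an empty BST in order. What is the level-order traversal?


Root = 10; build tree by BST insertion.
Level-Order traversal: [10, 9, 27, 3, 12, 36, 7, 14]


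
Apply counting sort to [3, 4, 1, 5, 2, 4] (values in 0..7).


Count array: [0, 1, 1, 1, 2, 1, 0, 0]
Reconstruct: [1, 2, 3, 4, 4, 5]


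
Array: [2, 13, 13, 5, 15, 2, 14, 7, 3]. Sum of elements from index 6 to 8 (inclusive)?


Prefix sums: [0, 2, 15, 28, 33, 48, 50, 64, 71, 74]
Sum[6..8] = prefix[9] - prefix[6] = 74 - 50 = 24


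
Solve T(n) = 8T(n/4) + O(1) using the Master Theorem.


a=8, b=4, c=0. log_4(8)=1.5 > c=0. Case 1: O(n^log_b(a)) = O(n^1.500)
Complexity: O(n^1.500)


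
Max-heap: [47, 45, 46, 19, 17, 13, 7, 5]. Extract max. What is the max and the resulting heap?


Max = 47
Replace root with last, heapify down
Resulting heap: [46, 45, 13, 19, 17, 5, 7]


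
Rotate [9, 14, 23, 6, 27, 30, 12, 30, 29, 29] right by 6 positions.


Right rotate by 6: [27, 30, 12, 30, 29, 29, 9, 14, 23, 6]


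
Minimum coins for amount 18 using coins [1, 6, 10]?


dp[0]=0; dp[i]=1+min(dp[i-c] for c in coins)
...dp[13]=3, dp[14]=4, dp[15]=5, dp[16]=2, dp[17]=3, dp[18]=3
Minimum coins for 18 = 3


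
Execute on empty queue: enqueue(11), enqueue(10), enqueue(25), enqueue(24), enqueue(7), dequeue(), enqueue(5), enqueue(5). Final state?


enqueue(11) -> [11]
enqueue(10) -> [11, 10]
enqueue(25) -> [11, 10, 25]
enqueue(24) -> [11, 10, 25, 24]
enqueue(7) -> [11, 10, 25, 24, 7]
dequeue() returns 11 -> [10, 25, 24, 7]
enqueue(5) -> [10, 25, 24, 7, 5]
enqueue(5) -> [10, 25, 24, 7, 5, 5]
Final queue (front to back): [10, 25, 24, 7, 5, 5]


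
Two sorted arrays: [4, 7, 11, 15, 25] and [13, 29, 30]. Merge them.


Compare heads, take smaller each step.
Merged: [4, 7, 11, 13, 15, 25, 29, 30]


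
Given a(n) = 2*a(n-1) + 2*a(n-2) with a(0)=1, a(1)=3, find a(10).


Build bottom-up:
...a(8)=3344, a(9)=9136, a(10)=2*9136+2*3344=24960


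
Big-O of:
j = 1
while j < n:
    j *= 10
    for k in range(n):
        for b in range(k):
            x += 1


Per nesting level: O(log n) * O(n) * O(n) [triangular over k] = O(n^2 log n)
Complexity: O(n^2 log n)


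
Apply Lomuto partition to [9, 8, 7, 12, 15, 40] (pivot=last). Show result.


Elements <= 40 go left of pivot.
Result: [9, 8, 7, 12, 15, 40], pivot at index 5


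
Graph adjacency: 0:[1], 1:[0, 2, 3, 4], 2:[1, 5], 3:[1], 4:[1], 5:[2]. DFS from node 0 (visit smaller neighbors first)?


DFS stack-based: start with [0]
Visit order: [0, 1, 2, 5, 3, 4]


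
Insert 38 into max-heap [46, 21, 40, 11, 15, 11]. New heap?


Append 38: [46, 21, 40, 11, 15, 11, 38]
Bubble up: no swaps needed
Result: [46, 21, 40, 11, 15, 11, 38]


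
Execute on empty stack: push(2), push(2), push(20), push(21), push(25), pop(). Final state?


push(2) -> [2]
push(2) -> [2, 2]
push(20) -> [2, 2, 20]
push(21) -> [2, 2, 20, 21]
push(25) -> [2, 2, 20, 21, 25]
pop() returns 25 -> [2, 2, 20, 21]
Final stack (bottom to top): [2, 2, 20, 21]


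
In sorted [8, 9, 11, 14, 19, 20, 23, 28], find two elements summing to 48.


Two pointers: lo=0, hi=7
Found pair: (20, 28) summing to 48


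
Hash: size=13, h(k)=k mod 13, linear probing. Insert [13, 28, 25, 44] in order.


Insertions: 13->slot 0; 28->slot 2; 25->slot 12; 44->slot 5
Table: [13, None, 28, None, None, 44, None, None, None, None, None, None, 25]


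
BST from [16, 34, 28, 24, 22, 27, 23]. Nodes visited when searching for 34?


BST root = 16
Search for 34: compare at each node
Path: [16, 34]


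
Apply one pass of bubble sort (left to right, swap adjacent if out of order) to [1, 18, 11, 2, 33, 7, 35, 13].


After one pass: [1, 11, 2, 18, 7, 33, 13, 35]


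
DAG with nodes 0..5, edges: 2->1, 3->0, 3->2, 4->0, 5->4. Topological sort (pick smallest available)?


Kahn's algorithm, process smallest node first
Order: [3, 2, 1, 5, 4, 0]


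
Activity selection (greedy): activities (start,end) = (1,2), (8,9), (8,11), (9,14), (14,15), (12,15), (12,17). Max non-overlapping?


Greedy: pick earliest-ending, then skip overlaps.
Selected (4 activities): [(1, 2), (8, 9), (9, 14), (14, 15)]


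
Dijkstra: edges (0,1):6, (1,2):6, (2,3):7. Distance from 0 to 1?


Dijkstra from 0:
Distances: {0: 0, 1: 6, 2: 12, 3: 19}
Shortest distance to 1 = 6, path = [0, 1]


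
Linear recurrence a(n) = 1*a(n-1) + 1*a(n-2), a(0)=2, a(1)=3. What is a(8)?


Build bottom-up:
...a(6)=34, a(7)=55, a(8)=1*55+1*34=89


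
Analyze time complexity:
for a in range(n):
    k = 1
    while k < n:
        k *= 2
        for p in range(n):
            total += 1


Per nesting level: O(n) * O(log n) * O(n) = O(n^2 log n)
Complexity: O(n^2 log n)


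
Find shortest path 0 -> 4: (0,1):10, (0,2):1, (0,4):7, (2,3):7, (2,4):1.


Dijkstra from 0:
Distances: {0: 0, 1: 10, 2: 1, 3: 8, 4: 2}
Shortest distance to 4 = 2, path = [0, 2, 4]


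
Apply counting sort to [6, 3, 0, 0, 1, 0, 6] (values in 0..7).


Count array: [3, 1, 0, 1, 0, 0, 2, 0]
Reconstruct: [0, 0, 0, 1, 3, 6, 6]


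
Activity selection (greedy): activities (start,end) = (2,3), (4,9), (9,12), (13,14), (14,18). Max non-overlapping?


Greedy: pick earliest-ending, then skip overlaps.
Selected (5 activities): [(2, 3), (4, 9), (9, 12), (13, 14), (14, 18)]


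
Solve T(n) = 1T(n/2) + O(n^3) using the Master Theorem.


a=1, b=2, c=3. log_2(1)=0 < c=3. Case 3: O(n^c) = O(n^3)
Complexity: O(n^3)


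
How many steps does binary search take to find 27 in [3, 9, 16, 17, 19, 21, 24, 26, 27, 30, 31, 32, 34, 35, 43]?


Search for 27:
[0,14] mid=7 arr[7]=26
[8,14] mid=11 arr[11]=32
[8,10] mid=9 arr[9]=30
[8,8] mid=8 arr[8]=27
Total: 4 comparisons


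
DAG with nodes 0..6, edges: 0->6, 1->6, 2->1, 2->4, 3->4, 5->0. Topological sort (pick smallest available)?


Kahn's algorithm, process smallest node first
Order: [2, 1, 3, 4, 5, 0, 6]


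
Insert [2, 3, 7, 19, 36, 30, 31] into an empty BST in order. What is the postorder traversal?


Root = 2; build tree by BST insertion.
Postorder traversal: [31, 30, 36, 19, 7, 3, 2]


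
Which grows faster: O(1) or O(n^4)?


constant grows slower than quartic
O(1) is asymptotically smaller; O(n^4) grows faster


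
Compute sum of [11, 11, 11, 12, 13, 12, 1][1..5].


Prefix sums: [0, 11, 22, 33, 45, 58, 70, 71]
Sum[1..5] = prefix[6] - prefix[1] = 70 - 11 = 59


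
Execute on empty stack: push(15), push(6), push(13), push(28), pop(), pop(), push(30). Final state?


push(15) -> [15]
push(6) -> [15, 6]
push(13) -> [15, 6, 13]
push(28) -> [15, 6, 13, 28]
pop() returns 28 -> [15, 6, 13]
pop() returns 13 -> [15, 6]
push(30) -> [15, 6, 30]
Final stack (bottom to top): [15, 6, 30]


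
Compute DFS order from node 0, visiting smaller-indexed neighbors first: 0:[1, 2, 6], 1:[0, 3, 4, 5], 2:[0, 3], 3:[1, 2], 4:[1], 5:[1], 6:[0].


DFS stack-based: start with [0]
Visit order: [0, 1, 3, 2, 4, 5, 6]


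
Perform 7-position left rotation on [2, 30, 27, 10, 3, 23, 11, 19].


Left rotate by 7: [19, 2, 30, 27, 10, 3, 23, 11]


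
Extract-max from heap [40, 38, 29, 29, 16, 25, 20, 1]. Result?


Max = 40
Replace root with last, heapify down
Resulting heap: [38, 29, 29, 1, 16, 25, 20]


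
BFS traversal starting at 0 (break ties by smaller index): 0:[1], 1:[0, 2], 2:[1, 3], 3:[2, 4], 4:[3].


BFS queue: start with [0]
Visit order: [0, 1, 2, 3, 4]


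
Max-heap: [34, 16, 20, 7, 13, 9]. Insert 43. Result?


Append 43: [34, 16, 20, 7, 13, 9, 43]
Bubble up: swap idx 6(43) with idx 2(20); swap idx 2(43) with idx 0(34)
Result: [43, 16, 34, 7, 13, 9, 20]


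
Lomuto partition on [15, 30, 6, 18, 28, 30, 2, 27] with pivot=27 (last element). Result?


Elements <= 27 go left of pivot.
Result: [15, 6, 18, 2, 27, 30, 30, 28], pivot at index 4


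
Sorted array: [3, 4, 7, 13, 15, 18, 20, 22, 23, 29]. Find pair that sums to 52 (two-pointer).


Two pointers: lo=0, hi=9
Found pair: (23, 29) summing to 52


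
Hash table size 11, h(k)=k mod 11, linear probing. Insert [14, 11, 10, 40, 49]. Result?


Insertions: 14->slot 3; 11->slot 0; 10->slot 10; 40->slot 7; 49->slot 5
Table: [11, None, None, 14, None, 49, None, 40, None, None, 10]


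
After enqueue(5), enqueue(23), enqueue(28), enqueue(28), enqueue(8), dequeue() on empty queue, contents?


enqueue(5) -> [5]
enqueue(23) -> [5, 23]
enqueue(28) -> [5, 23, 28]
enqueue(28) -> [5, 23, 28, 28]
enqueue(8) -> [5, 23, 28, 28, 8]
dequeue() returns 5 -> [23, 28, 28, 8]
Final queue (front to back): [23, 28, 28, 8]


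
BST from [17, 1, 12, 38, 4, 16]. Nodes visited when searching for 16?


BST root = 17
Search for 16: compare at each node
Path: [17, 1, 12, 16]


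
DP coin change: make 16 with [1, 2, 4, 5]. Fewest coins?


dp[0]=0; dp[i]=1+min(dp[i-c] for c in coins)
...dp[11]=3, dp[12]=3, dp[13]=3, dp[14]=3, dp[15]=3, dp[16]=4
Minimum coins for 16 = 4


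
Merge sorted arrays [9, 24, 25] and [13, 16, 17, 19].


Compare heads, take smaller each step.
Merged: [9, 13, 16, 17, 19, 24, 25]


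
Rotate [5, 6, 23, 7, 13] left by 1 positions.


Left rotate by 1: [6, 23, 7, 13, 5]


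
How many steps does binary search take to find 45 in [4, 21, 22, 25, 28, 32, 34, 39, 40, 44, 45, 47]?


Search for 45:
[0,11] mid=5 arr[5]=32
[6,11] mid=8 arr[8]=40
[9,11] mid=10 arr[10]=45
Total: 3 comparisons


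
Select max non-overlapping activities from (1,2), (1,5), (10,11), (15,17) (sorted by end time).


Greedy: pick earliest-ending, then skip overlaps.
Selected (3 activities): [(1, 2), (10, 11), (15, 17)]


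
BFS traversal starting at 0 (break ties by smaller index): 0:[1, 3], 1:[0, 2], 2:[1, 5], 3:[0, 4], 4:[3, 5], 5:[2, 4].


BFS queue: start with [0]
Visit order: [0, 1, 3, 2, 4, 5]


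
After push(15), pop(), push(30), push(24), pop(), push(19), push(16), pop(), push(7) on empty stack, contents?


push(15) -> [15]
pop() returns 15 -> []
push(30) -> [30]
push(24) -> [30, 24]
pop() returns 24 -> [30]
push(19) -> [30, 19]
push(16) -> [30, 19, 16]
pop() returns 16 -> [30, 19]
push(7) -> [30, 19, 7]
Final stack (bottom to top): [30, 19, 7]


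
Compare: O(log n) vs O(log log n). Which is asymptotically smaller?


double-logarithmic grows slower than logarithmic
O(log log n) is asymptotically smaller; O(log n) grows faster


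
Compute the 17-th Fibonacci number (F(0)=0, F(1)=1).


F(n)=F(n-1)+F(n-2)
...F(15)=610, F(16)=987, F(17)=1597


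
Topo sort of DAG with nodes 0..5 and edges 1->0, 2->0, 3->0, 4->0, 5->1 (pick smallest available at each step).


Kahn's algorithm, process smallest node first
Order: [2, 3, 4, 5, 1, 0]


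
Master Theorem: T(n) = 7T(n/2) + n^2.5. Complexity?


a=7, b=2, c=2.5. log_2(7)=2.807 > c=2.5. Case 1: O(n^log_b(a)) = O(n^2.807)
Complexity: O(n^2.807)


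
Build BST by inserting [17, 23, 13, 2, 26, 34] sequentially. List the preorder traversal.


Root = 17; build tree by BST insertion.
Preorder traversal: [17, 13, 2, 23, 26, 34]


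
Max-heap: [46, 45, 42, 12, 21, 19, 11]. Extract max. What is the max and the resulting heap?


Max = 46
Replace root with last, heapify down
Resulting heap: [45, 21, 42, 12, 11, 19]


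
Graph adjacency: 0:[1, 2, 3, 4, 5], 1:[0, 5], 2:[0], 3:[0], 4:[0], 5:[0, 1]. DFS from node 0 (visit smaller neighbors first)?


DFS stack-based: start with [0]
Visit order: [0, 1, 5, 2, 3, 4]


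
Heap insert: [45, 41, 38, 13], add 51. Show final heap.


Append 51: [45, 41, 38, 13, 51]
Bubble up: swap idx 4(51) with idx 1(41); swap idx 1(51) with idx 0(45)
Result: [51, 45, 38, 13, 41]


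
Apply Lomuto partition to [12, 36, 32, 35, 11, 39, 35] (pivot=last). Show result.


Elements <= 35 go left of pivot.
Result: [12, 32, 35, 11, 35, 39, 36], pivot at index 4


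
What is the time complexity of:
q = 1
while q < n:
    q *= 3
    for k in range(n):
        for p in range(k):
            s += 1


Per nesting level: O(log n) * O(n) * O(n) [triangular over k] = O(n^2 log n)
Complexity: O(n^2 log n)


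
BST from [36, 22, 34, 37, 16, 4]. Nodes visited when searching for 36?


BST root = 36
Search for 36: compare at each node
Path: [36]


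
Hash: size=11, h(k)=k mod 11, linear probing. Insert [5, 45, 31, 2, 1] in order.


Insertions: 5->slot 5; 45->slot 1; 31->slot 9; 2->slot 2; 1->slot 3
Table: [None, 45, 2, 1, None, 5, None, None, None, 31, None]


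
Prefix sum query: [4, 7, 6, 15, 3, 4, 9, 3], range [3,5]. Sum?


Prefix sums: [0, 4, 11, 17, 32, 35, 39, 48, 51]
Sum[3..5] = prefix[6] - prefix[3] = 39 - 17 = 22


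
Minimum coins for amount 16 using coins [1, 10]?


dp[0]=0; dp[i]=1+min(dp[i-c] for c in coins)
...dp[11]=2, dp[12]=3, dp[13]=4, dp[14]=5, dp[15]=6, dp[16]=7
Minimum coins for 16 = 7


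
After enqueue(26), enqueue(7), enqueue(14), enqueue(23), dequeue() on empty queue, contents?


enqueue(26) -> [26]
enqueue(7) -> [26, 7]
enqueue(14) -> [26, 7, 14]
enqueue(23) -> [26, 7, 14, 23]
dequeue() returns 26 -> [7, 14, 23]
Final queue (front to back): [7, 14, 23]


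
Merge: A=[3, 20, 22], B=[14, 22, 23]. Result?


Compare heads, take smaller each step.
Merged: [3, 14, 20, 22, 22, 23]


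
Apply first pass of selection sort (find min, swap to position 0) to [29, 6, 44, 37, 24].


After one pass: [6, 29, 44, 37, 24]


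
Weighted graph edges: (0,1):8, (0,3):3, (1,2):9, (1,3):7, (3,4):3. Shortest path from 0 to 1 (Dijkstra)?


Dijkstra from 0:
Distances: {0: 0, 1: 8, 2: 17, 3: 3, 4: 6}
Shortest distance to 1 = 8, path = [0, 1]


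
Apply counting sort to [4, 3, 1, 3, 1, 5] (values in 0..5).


Count array: [0, 2, 0, 2, 1, 1]
Reconstruct: [1, 1, 3, 3, 4, 5]


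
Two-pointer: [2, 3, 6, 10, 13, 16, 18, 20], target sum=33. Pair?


Two pointers: lo=0, hi=7
Found pair: (13, 20) summing to 33


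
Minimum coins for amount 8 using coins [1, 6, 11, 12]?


dp[0]=0; dp[i]=1+min(dp[i-c] for c in coins)
...dp[3]=3, dp[4]=4, dp[5]=5, dp[6]=1, dp[7]=2, dp[8]=3
Minimum coins for 8 = 3
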